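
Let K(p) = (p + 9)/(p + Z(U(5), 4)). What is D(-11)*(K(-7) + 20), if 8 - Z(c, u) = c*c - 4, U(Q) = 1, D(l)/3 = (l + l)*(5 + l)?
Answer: 8118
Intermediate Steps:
D(l) = 6*l*(5 + l) (D(l) = 3*((l + l)*(5 + l)) = 3*((2*l)*(5 + l)) = 3*(2*l*(5 + l)) = 6*l*(5 + l))
Z(c, u) = 12 - c**2 (Z(c, u) = 8 - (c*c - 4) = 8 - (c**2 - 4) = 8 - (-4 + c**2) = 8 + (4 - c**2) = 12 - c**2)
K(p) = (9 + p)/(11 + p) (K(p) = (p + 9)/(p + (12 - 1*1**2)) = (9 + p)/(p + (12 - 1*1)) = (9 + p)/(p + (12 - 1)) = (9 + p)/(p + 11) = (9 + p)/(11 + p))
D(-11)*(K(-7) + 20) = (6*(-11)*(5 - 11))*((9 - 7)/(11 - 7) + 20) = (6*(-11)*(-6))*(2/4 + 20) = 396*((1/4)*2 + 20) = 396*(1/2 + 20) = 396*(41/2) = 8118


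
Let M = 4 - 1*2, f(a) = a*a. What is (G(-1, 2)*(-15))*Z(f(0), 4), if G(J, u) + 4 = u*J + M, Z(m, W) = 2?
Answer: 120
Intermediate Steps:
f(a) = a²
M = 2 (M = 4 - 2 = 2)
G(J, u) = -2 + J*u (G(J, u) = -4 + (u*J + 2) = -4 + (J*u + 2) = -4 + (2 + J*u) = -2 + J*u)
(G(-1, 2)*(-15))*Z(f(0), 4) = ((-2 - 1*2)*(-15))*2 = ((-2 - 2)*(-15))*2 = -4*(-15)*2 = 60*2 = 120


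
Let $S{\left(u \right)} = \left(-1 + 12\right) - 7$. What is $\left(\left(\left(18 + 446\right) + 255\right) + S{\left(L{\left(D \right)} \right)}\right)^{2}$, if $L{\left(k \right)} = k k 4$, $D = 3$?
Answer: $522729$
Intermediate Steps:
$L{\left(k \right)} = 4 k^{2}$ ($L{\left(k \right)} = k 4 k = 4 k^{2}$)
$S{\left(u \right)} = 4$ ($S{\left(u \right)} = 11 - 7 = 4$)
$\left(\left(\left(18 + 446\right) + 255\right) + S{\left(L{\left(D \right)} \right)}\right)^{2} = \left(\left(\left(18 + 446\right) + 255\right) + 4\right)^{2} = \left(\left(464 + 255\right) + 4\right)^{2} = \left(719 + 4\right)^{2} = 723^{2} = 522729$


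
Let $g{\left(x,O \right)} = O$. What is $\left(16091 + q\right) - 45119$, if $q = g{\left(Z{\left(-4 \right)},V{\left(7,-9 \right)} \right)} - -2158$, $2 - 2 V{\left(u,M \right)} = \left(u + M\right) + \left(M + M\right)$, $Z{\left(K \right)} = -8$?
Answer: $-26859$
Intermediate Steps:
$V{\left(u,M \right)} = 1 - \frac{3 M}{2} - \frac{u}{2}$ ($V{\left(u,M \right)} = 1 - \frac{\left(u + M\right) + \left(M + M\right)}{2} = 1 - \frac{\left(M + u\right) + 2 M}{2} = 1 - \frac{u + 3 M}{2} = 1 - \left(\frac{u}{2} + \frac{3 M}{2}\right) = 1 - \frac{3 M}{2} - \frac{u}{2}$)
$q = 2169$ ($q = \left(1 - - \frac{27}{2} - \frac{7}{2}\right) - -2158 = \left(1 + \frac{27}{2} - \frac{7}{2}\right) + 2158 = 11 + 2158 = 2169$)
$\left(16091 + q\right) - 45119 = \left(16091 + 2169\right) - 45119 = 18260 - 45119 = -26859$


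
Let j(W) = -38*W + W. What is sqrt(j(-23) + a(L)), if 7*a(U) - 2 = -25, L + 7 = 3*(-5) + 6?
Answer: sqrt(41538)/7 ≈ 29.116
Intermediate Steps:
j(W) = -37*W
L = -16 (L = -7 + (3*(-5) + 6) = -7 + (-15 + 6) = -7 - 9 = -16)
a(U) = -23/7 (a(U) = 2/7 + (1/7)*(-25) = 2/7 - 25/7 = -23/7)
sqrt(j(-23) + a(L)) = sqrt(-37*(-23) - 23/7) = sqrt(851 - 23/7) = sqrt(5934/7) = sqrt(41538)/7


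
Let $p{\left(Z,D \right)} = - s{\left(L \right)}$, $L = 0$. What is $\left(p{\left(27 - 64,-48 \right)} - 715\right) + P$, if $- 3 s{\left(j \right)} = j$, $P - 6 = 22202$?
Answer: $21493$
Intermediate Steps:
$P = 22208$ ($P = 6 + 22202 = 22208$)
$s{\left(j \right)} = - \frac{j}{3}$
$p{\left(Z,D \right)} = 0$ ($p{\left(Z,D \right)} = - \frac{\left(-1\right) 0}{3} = \left(-1\right) 0 = 0$)
$\left(p{\left(27 - 64,-48 \right)} - 715\right) + P = \left(0 - 715\right) + 22208 = -715 + 22208 = 21493$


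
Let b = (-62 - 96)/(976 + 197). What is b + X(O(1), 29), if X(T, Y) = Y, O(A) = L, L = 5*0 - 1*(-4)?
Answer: 33859/1173 ≈ 28.865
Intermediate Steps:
L = 4 (L = 0 + 4 = 4)
O(A) = 4
b = -158/1173 ≈ -0.13470
b + X(O(1), 29) = -158/1173 + 29 = 33859/1173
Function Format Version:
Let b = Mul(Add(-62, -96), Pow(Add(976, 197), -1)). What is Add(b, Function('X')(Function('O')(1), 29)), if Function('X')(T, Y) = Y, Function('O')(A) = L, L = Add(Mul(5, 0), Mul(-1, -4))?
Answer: Rational(33859, 1173) ≈ 28.865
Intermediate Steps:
L = 4 (L = Add(0, 4) = 4)
Function('O')(A) = 4
b = Rational(-158, 1173) (b = Mul(-158, Pow(1173, -1)) = Mul(-158, Rational(1, 1173)) = Rational(-158, 1173) ≈ -0.13470)
Add(b, Function('X')(Function('O')(1), 29)) = Add(Rational(-158, 1173), 29) = Rational(33859, 1173)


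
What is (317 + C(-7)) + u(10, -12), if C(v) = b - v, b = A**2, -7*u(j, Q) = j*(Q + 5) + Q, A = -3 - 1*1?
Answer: 2462/7 ≈ 351.71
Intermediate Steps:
A = -4 (A = -3 - 1 = -4)
u(j, Q) = -Q/7 - j*(5 + Q)/7 (u(j, Q) = -(j*(Q + 5) + Q)/7 = -(j*(5 + Q) + Q)/7 = -(Q + j*(5 + Q))/7 = -Q/7 - j*(5 + Q)/7)
b = 16 (b = (-4)**2 = 16)
C(v) = 16 - v
(317 + C(-7)) + u(10, -12) = (317 + (16 - 1*(-7))) + (-5/7*10 - 1/7*(-12) - 1/7*(-12)*10) = (317 + (16 + 7)) + (-50/7 + 12/7 + 120/7) = (317 + 23) + 82/7 = 340 + 82/7 = 2462/7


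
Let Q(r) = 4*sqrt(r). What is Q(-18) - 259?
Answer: -259 + 12*I*sqrt(2) ≈ -259.0 + 16.971*I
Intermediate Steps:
Q(-18) - 259 = 4*sqrt(-18) - 259 = 4*(3*I*sqrt(2)) - 259 = 12*I*sqrt(2) - 259 = -259 + 12*I*sqrt(2)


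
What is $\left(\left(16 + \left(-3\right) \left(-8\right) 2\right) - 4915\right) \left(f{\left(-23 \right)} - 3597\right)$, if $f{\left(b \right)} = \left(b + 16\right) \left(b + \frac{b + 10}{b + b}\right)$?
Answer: $\frac{767171097}{46} \approx 1.6678 \cdot 10^{7}$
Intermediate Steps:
$f{\left(b \right)} = \left(16 + b\right) \left(b + \frac{10 + b}{2 b}\right)$
$\left(\left(16 + \left(-3\right) \left(-8\right) 2\right) - 4915\right) \left(f{\left(-23 \right)} - 3597\right) = \left(\left(16 + \left(-3\right) \left(-8\right) 2\right) - 4915\right) \left(\left(13 + \left(-23\right)^{2} + \frac{80}{-23} + \frac{33}{2} \left(-23\right)\right) - 3597\right) = \left(\left(16 + 24 \cdot 2\right) - 4915\right) \left(\left(13 + 529 + 80 \left(- \frac{1}{23}\right) - \frac{759}{2}\right) - 3597\right) = \left(\left(16 + 48\right) - 4915\right) \left(\left(13 + 529 - \frac{80}{23} - \frac{759}{2}\right) - 3597\right) = \left(64 - 4915\right) \left(\frac{7315}{46} - 3597\right) = \left(-4851\right) \left(- \frac{158147}{46}\right) = \frac{767171097}{46}$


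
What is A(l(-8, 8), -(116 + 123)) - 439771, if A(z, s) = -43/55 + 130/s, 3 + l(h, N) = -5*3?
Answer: -5780807222/13145 ≈ -4.3977e+5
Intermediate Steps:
l(h, N) = -18 (l(h, N) = -3 - 5*3 = -3 - 15 = -18)
A(z, s) = -43/55 + 130/s (A(z, s) = -43*1/55 + 130/s = -43/55 + 130/s)
A(l(-8, 8), -(116 + 123)) - 439771 = (-43/55 + 130/((-(116 + 123)))) - 439771 = (-43/55 + 130/((-1*239))) - 439771 = (-43/55 + 130/(-239)) - 439771 = (-43/55 + 130*(-1/239)) - 439771 = (-43/55 - 130/239) - 439771 = -17427/13145 - 439771 = -5780807222/13145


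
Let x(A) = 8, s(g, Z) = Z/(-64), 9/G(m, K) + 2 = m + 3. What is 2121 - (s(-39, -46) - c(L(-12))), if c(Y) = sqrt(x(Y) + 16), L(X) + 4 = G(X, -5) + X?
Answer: 67849/32 + 2*sqrt(6) ≈ 2125.2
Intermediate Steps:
G(m, K) = 9/(1 + m) (G(m, K) = 9/(-2 + (m + 3)) = 9/(-2 + (3 + m)) = 9/(1 + m))
s(g, Z) = -Z/64 (s(g, Z) = Z*(-1/64) = -Z/64)
L(X) = -4 + X + 9/(1 + X) (L(X) = -4 + (9/(1 + X) + X) = -4 + (X + 9/(1 + X)) = -4 + X + 9/(1 + X))
c(Y) = 2*sqrt(6) (c(Y) = sqrt(8 + 16) = sqrt(24) = 2*sqrt(6))
2121 - (s(-39, -46) - c(L(-12))) = 2121 - (-1/64*(-46) - 2*sqrt(6)) = 2121 - (23/32 - 2*sqrt(6)) = 2121 + (-23/32 + 2*sqrt(6)) = 67849/32 + 2*sqrt(6)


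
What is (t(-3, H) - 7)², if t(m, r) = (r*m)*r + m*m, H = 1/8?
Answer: 15625/4096 ≈ 3.8147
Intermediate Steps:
H = ⅛ ≈ 0.12500
t(m, r) = m² + m*r² (t(m, r) = (m*r)*r + m² = m*r² + m² = m² + m*r²)
(t(-3, H) - 7)² = (-3*(-3 + (⅛)²) - 7)² = (-3*(-3 + 1/64) - 7)² = (-3*(-191/64) - 7)² = (573/64 - 7)² = (125/64)² = 15625/4096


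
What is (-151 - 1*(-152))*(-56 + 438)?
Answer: 382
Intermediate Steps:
(-151 - 1*(-152))*(-56 + 438) = (-151 + 152)*382 = 1*382 = 382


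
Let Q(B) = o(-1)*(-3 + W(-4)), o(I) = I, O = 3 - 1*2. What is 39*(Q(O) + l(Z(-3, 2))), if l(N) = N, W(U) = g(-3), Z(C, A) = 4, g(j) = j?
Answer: 390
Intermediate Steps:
O = 1 (O = 3 - 2 = 1)
W(U) = -3
Q(B) = 6 (Q(B) = -(-3 - 3) = -1*(-6) = 6)
39*(Q(O) + l(Z(-3, 2))) = 39*(6 + 4) = 39*10 = 390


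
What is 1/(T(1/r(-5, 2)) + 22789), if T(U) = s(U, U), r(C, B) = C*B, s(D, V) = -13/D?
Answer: 1/22919 ≈ 4.3632e-5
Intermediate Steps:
r(C, B) = B*C
T(U) = -13/U
1/(T(1/r(-5, 2)) + 22789) = 1/(-13*2*(-5) + 22789) = 1/(-13/(1/(-10)) + 22789) = 1/(-13/(-⅒) + 22789) = 1/(-13*(-10) + 22789) = 1/(130 + 22789) = 1/22919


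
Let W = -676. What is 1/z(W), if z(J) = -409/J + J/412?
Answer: -69628/72117 ≈ -0.96549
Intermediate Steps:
z(J) = -409/J + J/412 (z(J) = -409/J + J*(1/412) = -409/J + J/412)
1/z(W) = 1/(-409/(-676) + (1/412)*(-676)) = 1/(-409*(-1/676) - 169/103) = 1/(409/676 - 169/103) = 1/(-72117/69628) = -69628/72117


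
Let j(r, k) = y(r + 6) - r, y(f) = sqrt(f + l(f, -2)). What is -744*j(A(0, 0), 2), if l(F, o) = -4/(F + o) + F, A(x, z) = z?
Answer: -744*sqrt(11) ≈ -2467.6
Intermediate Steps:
l(F, o) = F - 4/(F + o) (l(F, o) = -4/(F + o) + F = F - 4/(F + o))
y(f) = sqrt(f + (-4 + f**2 - 2*f)/(-2 + f)) (y(f) = sqrt(f + (-4 + f**2 + f*(-2))/(f - 2)) = sqrt(f + (-4 + f**2 - 2*f)/(-2 + f)))
j(r, k) = sqrt((-16 + (6 + r)**2 - 2*r + (4 + r)*(6 + r))/(4 + r)) - r (j(r, k) = sqrt((-4 + (r + 6)**2 - 2*(r + 6) + (r + 6)*(-2 + (r + 6)))/(-2 + (r + 6))) - r = sqrt((-4 + (6 + r)**2 - 2*(6 + r) + (6 + r)*(-2 + (6 + r)))/(-2 + (6 + r))) - r = sqrt((-4 + (6 + r)**2 + (-12 - 2*r) + (6 + r)*(4 + r))/(4 + r)) - r = sqrt((-4 + (6 + r)**2 + (-12 - 2*r) + (4 + r)*(6 + r))/(4 + r)) - r = sqrt((-16 + (6 + r)**2 - 2*r + (4 + r)*(6 + r))/(4 + r)) - r)
-744*j(A(0, 0), 2) = -744*(-1*0 + sqrt(2)*sqrt((22 + 0**2 + 10*0)/(4 + 0))) = -744*(0 + sqrt(2)*sqrt((22 + 0 + 0)/4)) = -744*(0 + sqrt(2)*sqrt((1/4)*22)) = -744*(0 + sqrt(2)*sqrt(11/2)) = -744*(0 + sqrt(2)*(sqrt(22)/2)) = -744*(0 + sqrt(11)) = -744*sqrt(11)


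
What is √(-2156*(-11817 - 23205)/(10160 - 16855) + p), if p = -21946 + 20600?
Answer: I*√3348248810/515 ≈ 112.36*I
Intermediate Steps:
p = -1346
√(-2156*(-11817 - 23205)/(10160 - 16855) + p) = √(-2156*(-11817 - 23205)/(10160 - 16855) - 1346) = √(-2156/((-6695/(-35022))) - 1346) = √(-2156/((-6695*(-1/35022))) - 1346) = √(-2156/515/2694 - 1346) = √(-2156*2694/515 - 1346) = √(-5808264/515 - 1346) = √(-6501454/515) = I*√3348248810/515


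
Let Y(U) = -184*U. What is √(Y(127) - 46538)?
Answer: I*√69906 ≈ 264.4*I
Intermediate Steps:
√(Y(127) - 46538) = √(-184*127 - 46538) = √(-23368 - 46538) = √(-69906) = I*√69906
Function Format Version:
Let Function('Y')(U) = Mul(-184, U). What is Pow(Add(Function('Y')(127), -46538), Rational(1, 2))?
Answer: Mul(I, Pow(69906, Rational(1, 2))) ≈ Mul(264.40, I)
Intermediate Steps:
Pow(Add(Function('Y')(127), -46538), Rational(1, 2)) = Pow(Add(Mul(-184, 127), -46538), Rational(1, 2)) = Pow(Add(-23368, -46538), Rational(1, 2)) = Pow(-69906, Rational(1, 2)) = Mul(I, Pow(69906, Rational(1, 2)))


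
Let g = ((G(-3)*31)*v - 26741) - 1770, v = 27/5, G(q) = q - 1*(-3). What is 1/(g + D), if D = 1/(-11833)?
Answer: -11833/337370664 ≈ -3.5074e-5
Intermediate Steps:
G(q) = 3 + q (G(q) = q + 3 = 3 + q)
v = 27/5 (v = 27*(⅕) = 27/5 ≈ 5.4000)
D = -1/11833 ≈ -8.4509e-5
g = -28511 (g = (((3 - 3)*31)*(27/5) - 26741) - 1770 = ((0*31)*(27/5) - 26741) - 1770 = (0*(27/5) - 26741) - 1770 = (0 - 26741) - 1770 = -26741 - 1770 = -28511)
1/(g + D) = 1/(-28511 - 1/11833) = 1/(-337370664/11833) = -11833/337370664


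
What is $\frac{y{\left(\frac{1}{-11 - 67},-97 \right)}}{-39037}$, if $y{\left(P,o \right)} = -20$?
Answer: $\frac{20}{39037} \approx 0.00051233$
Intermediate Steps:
$\frac{y{\left(\frac{1}{-11 - 67},-97 \right)}}{-39037} = - \frac{20}{-39037} = \left(-20\right) \left(- \frac{1}{39037}\right) = \frac{20}{39037}$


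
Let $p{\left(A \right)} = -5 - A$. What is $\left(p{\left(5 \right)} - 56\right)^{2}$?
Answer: $4356$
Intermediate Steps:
$\left(p{\left(5 \right)} - 56\right)^{2} = \left(\left(-5 - 5\right) - 56\right)^{2} = \left(-10 - 56\right)^{2} = \left(-66\right)^{2} = 4356$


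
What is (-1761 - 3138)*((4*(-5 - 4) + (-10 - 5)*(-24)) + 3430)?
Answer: -18390846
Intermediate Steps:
(-1761 - 3138)*((4*(-5 - 4) + (-10 - 5)*(-24)) + 3430) = -4899*((4*(-9) - 15*(-24)) + 3430) = -4899*((-36 + 360) + 3430) = -4899*(324 + 3430) = -4899*3754 = -18390846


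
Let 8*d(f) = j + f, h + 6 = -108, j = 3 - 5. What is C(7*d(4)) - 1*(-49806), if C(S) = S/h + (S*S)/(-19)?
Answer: 45422911/912 ≈ 49806.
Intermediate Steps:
j = -2
h = -114 (h = -6 - 108 = -114)
d(f) = -¼ + f/8 (d(f) = (-2 + f)/8 = -¼ + f/8)
C(S) = -S²/19 - S/114 (C(S) = S/(-114) + (S*S)/(-19) = S*(-1/114) + S²*(-1/19) = -S/114 - S²/19 = -S²/19 - S/114)
C(7*d(4)) - 1*(-49806) = (7*(-¼ + (⅛)*4))*(-1 - 42*(-¼ + (⅛)*4))/114 - 1*(-49806) = (7*(-¼ + ½))*(-1 - 42*(-¼ + ½))/114 + 49806 = (7*(¼))*(-1 - 42/4)/114 + 49806 = (1/114)*(7/4)*(-1 - 6*7/4) + 49806 = (1/114)*(7/4)*(-1 - 21/2) + 49806 = (1/114)*(7/4)*(-23/2) + 49806 = -161/912 + 49806 = 45422911/912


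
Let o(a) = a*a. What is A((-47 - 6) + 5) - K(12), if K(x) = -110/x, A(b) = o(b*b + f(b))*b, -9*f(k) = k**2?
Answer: -1207959497/6 ≈ -2.0133e+8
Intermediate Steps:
f(k) = -k**2/9
o(a) = a**2
A(b) = 64*b**5/81 (A(b) = (b*b - b**2/9)**2*b = (b**2 - b**2/9)**2*b = (8*b**2/9)**2*b = (64*b**4/81)*b = 64*b**5/81)
A((-47 - 6) + 5) - K(12) = 64*((-47 - 6) + 5)**5/81 - (-110)/12 = 64*(-53 + 5)**5/81 - (-110)/12 = (64/81)*(-48)**5 - 1*(-55/6) = (64/81)*(-254803968) + 55/6 = -201326592 + 55/6 = -1207959497/6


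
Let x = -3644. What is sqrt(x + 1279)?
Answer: I*sqrt(2365) ≈ 48.631*I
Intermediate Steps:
sqrt(x + 1279) = sqrt(-3644 + 1279) = sqrt(-2365) = I*sqrt(2365)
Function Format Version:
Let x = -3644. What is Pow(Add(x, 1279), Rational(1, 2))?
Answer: Mul(I, Pow(2365, Rational(1, 2))) ≈ Mul(48.631, I)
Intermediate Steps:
Pow(Add(x, 1279), Rational(1, 2)) = Pow(Add(-3644, 1279), Rational(1, 2)) = Pow(-2365, Rational(1, 2)) = Mul(I, Pow(2365, Rational(1, 2)))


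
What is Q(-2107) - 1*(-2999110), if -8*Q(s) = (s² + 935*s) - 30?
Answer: 10761753/4 ≈ 2.6904e+6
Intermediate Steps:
Q(s) = 15/4 - 935*s/8 - s²/8 (Q(s) = -((s² + 935*s) - 30)/8 = -(-30 + s² + 935*s)/8 = 15/4 - 935*s/8 - s²/8)
Q(-2107) - 1*(-2999110) = (15/4 - 935/8*(-2107) - ⅛*(-2107)²) - 1*(-2999110) = (15/4 + 1970045/8 - ⅛*4439449) + 2999110 = (15/4 + 1970045/8 - 4439449/8) + 2999110 = -1234687/4 + 2999110 = 10761753/4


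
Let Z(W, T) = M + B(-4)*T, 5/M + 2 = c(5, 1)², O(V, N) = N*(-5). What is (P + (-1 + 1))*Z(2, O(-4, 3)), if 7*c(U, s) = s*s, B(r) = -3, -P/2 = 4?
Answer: -32960/97 ≈ -339.79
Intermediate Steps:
P = -8 (P = -2*4 = -8)
O(V, N) = -5*N
c(U, s) = s²/7 (c(U, s) = (s*s)/7 = s²/7)
M = -245/97 (M = 5/(-2 + ((⅐)*1²)²) = 5/(-2 + ((⅐)*1)²) = 5/(-2 + (⅐)²) = 5/(-2 + 1/49) = 5/(-97/49) = 5*(-49/97) = -245/97 ≈ -2.5258)
Z(W, T) = -245/97 - 3*T
(P + (-1 + 1))*Z(2, O(-4, 3)) = (-8 + (-1 + 1))*(-245/97 - (-15)*3) = (-8 + 0)*(-245/97 - 3*(-15)) = -8*(-245/97 + 45) = -8*4120/97 = -32960/97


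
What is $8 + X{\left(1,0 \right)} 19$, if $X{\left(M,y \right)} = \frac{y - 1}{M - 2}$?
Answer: $27$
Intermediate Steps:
$X{\left(M,y \right)} = \frac{-1 + y}{-2 + M}$
$8 + X{\left(1,0 \right)} 19 = 8 + \frac{-1 + 0}{-2 + 1} \cdot 19 = 8 + \frac{1}{-1} \left(-1\right) 19 = 8 + \left(-1\right) \left(-1\right) 19 = 8 + 1 \cdot 19 = 8 + 19 = 27$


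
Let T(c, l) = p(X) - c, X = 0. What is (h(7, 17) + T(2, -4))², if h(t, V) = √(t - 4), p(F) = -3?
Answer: (5 - √3)² ≈ 10.679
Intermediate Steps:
T(c, l) = -3 - c
h(t, V) = √(-4 + t)
(h(7, 17) + T(2, -4))² = (√(-4 + 7) + (-3 - 1*2))² = (√3 + (-3 - 2))² = (√3 - 5)² = (-5 + √3)²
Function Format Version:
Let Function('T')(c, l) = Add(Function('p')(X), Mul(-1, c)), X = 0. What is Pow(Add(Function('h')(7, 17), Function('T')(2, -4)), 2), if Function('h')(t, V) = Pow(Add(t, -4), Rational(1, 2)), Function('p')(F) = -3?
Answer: Pow(Add(5, Mul(-1, Pow(3, Rational(1, 2)))), 2) ≈ 10.679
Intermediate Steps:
Function('T')(c, l) = Add(-3, Mul(-1, c))
Function('h')(t, V) = Pow(Add(-4, t), Rational(1, 2))
Pow(Add(Function('h')(7, 17), Function('T')(2, -4)), 2) = Pow(Add(Pow(Add(-4, 7), Rational(1, 2)), Add(-3, Mul(-1, 2))), 2) = Pow(Add(Pow(3, Rational(1, 2)), Add(-3, -2)), 2) = Pow(Add(Pow(3, Rational(1, 2)), -5), 2) = Pow(Add(-5, Pow(3, Rational(1, 2))), 2)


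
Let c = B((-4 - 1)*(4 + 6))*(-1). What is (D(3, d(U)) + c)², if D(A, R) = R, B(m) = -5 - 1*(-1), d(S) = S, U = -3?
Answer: 1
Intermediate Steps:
B(m) = -4 (B(m) = -5 + 1 = -4)
c = 4 (c = -4*(-1) = 4)
(D(3, d(U)) + c)² = (-3 + 4)² = 1² = 1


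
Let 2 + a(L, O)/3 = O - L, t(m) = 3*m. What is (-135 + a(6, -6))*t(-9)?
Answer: 4779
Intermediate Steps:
a(L, O) = -6 - 3*L + 3*O (a(L, O) = -6 + 3*(O - L) = -6 + (-3*L + 3*O) = -6 - 3*L + 3*O)
(-135 + a(6, -6))*t(-9) = (-135 + (-6 - 3*6 + 3*(-6)))*(3*(-9)) = (-135 + (-6 - 18 - 18))*(-27) = (-135 - 42)*(-27) = -177*(-27) = 4779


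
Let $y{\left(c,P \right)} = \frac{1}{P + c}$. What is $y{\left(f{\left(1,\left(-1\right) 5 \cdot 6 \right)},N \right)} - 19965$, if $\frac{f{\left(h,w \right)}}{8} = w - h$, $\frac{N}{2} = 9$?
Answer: $- \frac{4591951}{230} \approx -19965.0$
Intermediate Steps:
$N = 18$ ($N = 2 \cdot 9 = 18$)
$f{\left(h,w \right)} = - 8 h + 8 w$ ($f{\left(h,w \right)} = 8 \left(w - h\right) = - 8 h + 8 w$)
$y{\left(f{\left(1,\left(-1\right) 5 \cdot 6 \right)},N \right)} - 19965 = \frac{1}{18 + \left(\left(-8\right) 1 + 8 \left(-1\right) 5 \cdot 6\right)} - 19965 = \frac{1}{18 + \left(-8 + 8 \left(\left(-5\right) 6\right)\right)} - 19965 = \frac{1}{18 + \left(-8 + 8 \left(-30\right)\right)} - 19965 = \frac{1}{18 - 248} - 19965 = \frac{1}{-230} - 19965 = - \frac{1}{230} - 19965 = - \frac{4591951}{230}$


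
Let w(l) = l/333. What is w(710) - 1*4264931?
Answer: -1420221313/333 ≈ -4.2649e+6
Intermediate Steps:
w(l) = l/333 (w(l) = l*(1/333) = l/333)
w(710) - 1*4264931 = (1/333)*710 - 1*4264931 = 710/333 - 4264931 = -1420221313/333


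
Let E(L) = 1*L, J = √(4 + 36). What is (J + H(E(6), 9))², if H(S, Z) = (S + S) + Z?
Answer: 481 + 84*√10 ≈ 746.63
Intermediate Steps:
J = 2*√10 (J = √40 = 2*√10 ≈ 6.3246)
E(L) = L
H(S, Z) = Z + 2*S (H(S, Z) = 2*S + Z = Z + 2*S)
(J + H(E(6), 9))² = (2*√10 + (9 + 2*6))² = (2*√10 + (9 + 12))² = (2*√10 + 21)² = (21 + 2*√10)²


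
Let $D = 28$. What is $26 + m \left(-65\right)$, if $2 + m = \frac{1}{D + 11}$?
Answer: $\frac{463}{3} \approx 154.33$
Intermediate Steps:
$m = - \frac{77}{39}$ ($m = -2 + \frac{1}{28 + 11} = -2 + \frac{1}{39} = - \frac{77}{39} \approx -1.9744$)
$26 + m \left(-65\right) = 26 - - \frac{385}{3} = 26 + \frac{385}{3} = \frac{463}{3}$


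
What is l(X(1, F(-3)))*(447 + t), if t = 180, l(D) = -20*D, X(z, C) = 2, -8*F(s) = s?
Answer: -25080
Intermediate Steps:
F(s) = -s/8
l(X(1, F(-3)))*(447 + t) = (-20*2)*(447 + 180) = -40*627 = -25080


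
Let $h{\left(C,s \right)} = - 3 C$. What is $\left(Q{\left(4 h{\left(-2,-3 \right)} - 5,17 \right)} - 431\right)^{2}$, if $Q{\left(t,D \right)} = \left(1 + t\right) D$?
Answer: $8281$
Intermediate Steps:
$Q{\left(t,D \right)} = D \left(1 + t\right)$
$\left(Q{\left(4 h{\left(-2,-3 \right)} - 5,17 \right)} - 431\right)^{2} = \left(17 \left(1 - \left(5 - 4 \left(\left(-3\right) \left(-2\right)\right)\right)\right) - 431\right)^{2} = \left(17 \left(1 + \left(4 \cdot 6 - 5\right)\right) - 431\right)^{2} = \left(17 \left(1 + \left(24 - 5\right)\right) - 431\right)^{2} = \left(17 \left(1 + 19\right) - 431\right)^{2} = \left(17 \cdot 20 - 431\right)^{2} = \left(340 - 431\right)^{2} = \left(-91\right)^{2} = 8281$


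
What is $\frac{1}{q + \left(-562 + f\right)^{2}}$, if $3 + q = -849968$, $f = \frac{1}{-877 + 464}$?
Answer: $- \frac{170569}{91105044050} \approx -1.8722 \cdot 10^{-6}$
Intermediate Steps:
$f = - \frac{1}{413}$ ($f = \frac{1}{-413} = - \frac{1}{413} \approx -0.0024213$)
$q = -849971$ ($q = -3 - 849968 = -849971$)
$\frac{1}{q + \left(-562 + f\right)^{2}} = \frac{1}{-849971 + \left(-562 - \frac{1}{413}\right)^{2}} = \frac{1}{-849971 + \left(- \frac{232107}{413}\right)^{2}} = \frac{1}{-849971 + \frac{53873659449}{170569}} = \frac{1}{- \frac{91105044050}{170569}} = - \frac{170569}{91105044050}$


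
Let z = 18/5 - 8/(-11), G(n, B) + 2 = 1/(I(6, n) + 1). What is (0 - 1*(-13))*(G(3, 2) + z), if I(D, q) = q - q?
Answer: 2379/55 ≈ 43.255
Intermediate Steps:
I(D, q) = 0
G(n, B) = -1 (G(n, B) = -2 + 1/(0 + 1) = -2 + 1/1 = -2 + 1 = -1)
z = 238/55 (z = 18*(⅕) - 8*(-1/11) = 18/5 + 8/11 = 238/55 ≈ 4.3273)
(0 - 1*(-13))*(G(3, 2) + z) = (0 - 1*(-13))*(-1 + 238/55) = (0 + 13)*(183/55) = 13*(183/55) = 2379/55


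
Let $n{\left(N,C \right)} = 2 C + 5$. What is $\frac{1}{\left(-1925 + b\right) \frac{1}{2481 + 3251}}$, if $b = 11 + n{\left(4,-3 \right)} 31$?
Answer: $- \frac{5732}{1945} \approx -2.947$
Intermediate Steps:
$n{\left(N,C \right)} = 5 + 2 C$
$b = -20$ ($b = 11 + \left(5 + 2 \left(-3\right)\right) 31 = 11 + \left(5 - 6\right) 31 = 11 - 31 = -20$)
$\frac{1}{\left(-1925 + b\right) \frac{1}{2481 + 3251}} = \frac{1}{\left(-1925 - 20\right) \frac{1}{2481 + 3251}} = \frac{1}{\left(-1945\right) \frac{1}{5732}} = \frac{1}{- \frac{1945}{5732}} = - \frac{5732}{1945}$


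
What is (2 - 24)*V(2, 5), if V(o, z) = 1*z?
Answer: -110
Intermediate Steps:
V(o, z) = z
(2 - 24)*V(2, 5) = (2 - 24)*5 = -22*5 = -110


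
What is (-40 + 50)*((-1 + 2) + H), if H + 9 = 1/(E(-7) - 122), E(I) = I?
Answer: -10330/129 ≈ -80.078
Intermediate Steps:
H = -1162/129 (H = -9 + 1/(-7 - 122) = -9 + 1/(-129) = -9 - 1/129 = -1162/129 ≈ -9.0078)
(-40 + 50)*((-1 + 2) + H) = (-40 + 50)*((-1 + 2) - 1162/129) = 10*(1 - 1162/129) = 10*(-1033/129) = -10330/129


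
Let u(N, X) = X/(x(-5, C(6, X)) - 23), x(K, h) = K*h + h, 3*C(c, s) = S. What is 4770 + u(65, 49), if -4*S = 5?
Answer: 305133/64 ≈ 4767.7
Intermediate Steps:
S = -5/4 (S = -¼*5 = -5/4 ≈ -1.2500)
C(c, s) = -5/12 (C(c, s) = (⅓)*(-5/4) = -5/12)
x(K, h) = h + K*h
u(N, X) = -3*X/64 (u(N, X) = X/(-5*(1 - 5)/12 - 23) = X/(-5/12*(-4) - 23) = X/(5/3 - 23) = X/(-64/3) = X*(-3/64) = -3*X/64)
4770 + u(65, 49) = 4770 - 3/64*49 = 4770 - 147/64 = 305133/64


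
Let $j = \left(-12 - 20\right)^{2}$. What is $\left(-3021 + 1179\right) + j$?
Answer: $-818$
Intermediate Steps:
$j = 1024$ ($j = \left(-32\right)^{2} = 1024$)
$\left(-3021 + 1179\right) + j = \left(-3021 + 1179\right) + 1024 = -1842 + 1024 = -818$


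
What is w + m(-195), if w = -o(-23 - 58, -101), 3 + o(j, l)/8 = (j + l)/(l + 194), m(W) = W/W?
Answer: 3781/93 ≈ 40.656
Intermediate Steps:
m(W) = 1
o(j, l) = -24 + 8*(j + l)/(194 + l) (o(j, l) = -24 + 8*((j + l)/(l + 194)) = -24 + 8*((j + l)/(194 + l)) = -24 + 8*(j + l)/(194 + l))
w = 3688/93 (w = -8*(-582 + (-23 - 58) - 2*(-101))/(194 - 101) = -8*(-582 - 81 + 202)/93 = -8*(-461)/93 = -1*(-3688/93) = 3688/93 ≈ 39.656)
w + m(-195) = 3688/93 + 1 = 3781/93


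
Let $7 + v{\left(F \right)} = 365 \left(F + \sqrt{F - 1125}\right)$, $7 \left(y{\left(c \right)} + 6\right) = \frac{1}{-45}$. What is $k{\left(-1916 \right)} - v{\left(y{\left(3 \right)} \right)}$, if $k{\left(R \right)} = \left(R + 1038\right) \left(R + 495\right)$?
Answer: $\frac{78739678}{63} - \frac{73 i \sqrt{12469310}}{21} \approx 1.2498 \cdot 10^{6} - 12275.0 i$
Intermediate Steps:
$y{\left(c \right)} = - \frac{1891}{315}$ ($y{\left(c \right)} = -6 + \frac{1}{7 \left(-45\right)} = -6 + \frac{1}{7} \left(- \frac{1}{45}\right) = -6 - \frac{1}{315} = - \frac{1891}{315}$)
$k{\left(R \right)} = \left(495 + R\right) \left(1038 + R\right)$ ($k{\left(R \right)} = \left(1038 + R\right) \left(495 + R\right) = \left(495 + R\right) \left(1038 + R\right)$)
$v{\left(F \right)} = -7 + 365 F + 365 \sqrt{-1125 + F}$ ($v{\left(F \right)} = -7 + 365 \left(F + \sqrt{F - 1125}\right) = -7 + 365 \left(F + \sqrt{-1125 + F}\right) = -7 + \left(365 F + 365 \sqrt{-1125 + F}\right) = -7 + 365 F + 365 \sqrt{-1125 + F}$)
$k{\left(-1916 \right)} - v{\left(y{\left(3 \right)} \right)} = \left(513810 + \left(-1916\right)^{2} + 1533 \left(-1916\right)\right) - \left(-7 + 365 \left(- \frac{1891}{315}\right) + 365 \sqrt{-1125 - \frac{1891}{315}}\right) = \left(513810 + 3671056 - 2937228\right) - \left(-7 - \frac{138043}{63} + 365 \sqrt{- \frac{356266}{315}}\right) = 1247638 - \left(-7 - \frac{138043}{63} + 365 \frac{i \sqrt{12469310}}{105}\right) = 1247638 - \left(-7 - \frac{138043}{63} + \frac{73 i \sqrt{12469310}}{21}\right) = 1247638 - \left(- \frac{138484}{63} + \frac{73 i \sqrt{12469310}}{21}\right) = 1247638 + \left(\frac{138484}{63} - \frac{73 i \sqrt{12469310}}{21}\right) = \frac{78739678}{63} - \frac{73 i \sqrt{12469310}}{21}$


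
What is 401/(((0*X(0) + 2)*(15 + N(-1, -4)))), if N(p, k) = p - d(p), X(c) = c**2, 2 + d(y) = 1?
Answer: 401/30 ≈ 13.367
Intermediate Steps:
d(y) = -1 (d(y) = -2 + 1 = -1)
N(p, k) = 1 + p (N(p, k) = p - 1*(-1) = p + 1 = 1 + p)
401/(((0*X(0) + 2)*(15 + N(-1, -4)))) = 401/(((0*0**2 + 2)*(15 + (1 - 1)))) = 401/(((0*0 + 2)*(15 + 0))) = 401/(((0 + 2)*15)) = 401/((2*15)) = 401/30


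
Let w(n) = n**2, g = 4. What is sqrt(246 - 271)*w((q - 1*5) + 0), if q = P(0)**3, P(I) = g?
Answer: 17405*I ≈ 17405.0*I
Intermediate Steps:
P(I) = 4
q = 64 (q = 4**3 = 64)
sqrt(246 - 271)*w((q - 1*5) + 0) = sqrt(246 - 271)*((64 - 1*5) + 0)**2 = sqrt(-25)*((64 - 5) + 0)**2 = (5*I)*(59 + 0)**2 = (5*I)*59**2 = (5*I)*3481 = 17405*I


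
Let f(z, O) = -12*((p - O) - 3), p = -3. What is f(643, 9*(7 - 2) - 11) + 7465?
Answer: 7945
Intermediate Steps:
f(z, O) = 72 + 12*O (f(z, O) = -12*((-3 - O) - 3) = -12*(-6 - O) = 72 + 12*O)
f(643, 9*(7 - 2) - 11) + 7465 = (72 + 12*(9*(7 - 2) - 11)) + 7465 = (72 + 12*(9*5 - 11)) + 7465 = (72 + 12*(45 - 11)) + 7465 = (72 + 12*34) + 7465 = (72 + 408) + 7465 = 480 + 7465 = 7945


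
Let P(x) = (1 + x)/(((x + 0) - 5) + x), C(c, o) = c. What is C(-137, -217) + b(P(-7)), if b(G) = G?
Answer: -2597/19 ≈ -136.68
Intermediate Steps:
P(x) = (1 + x)/(-5 + 2*x) (P(x) = (1 + x)/((x - 5) + x) = (1 + x)/((-5 + x) + x) = (1 + x)/(-5 + 2*x))
C(-137, -217) + b(P(-7)) = -137 + (1 - 7)/(-5 + 2*(-7)) = -137 - 6/(-5 - 14) = -137 - 6/(-19) = -137 - 1/19*(-6) = -137 + 6/19 = -2597/19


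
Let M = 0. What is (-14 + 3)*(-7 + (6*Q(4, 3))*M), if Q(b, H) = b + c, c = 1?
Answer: 77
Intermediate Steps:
Q(b, H) = 1 + b (Q(b, H) = b + 1 = 1 + b)
(-14 + 3)*(-7 + (6*Q(4, 3))*M) = (-14 + 3)*(-7 + (6*(1 + 4))*0) = -11*(-7 + (6*5)*0) = -11*(-7 + 30*0) = -11*(-7 + 0) = -11*(-7) = 77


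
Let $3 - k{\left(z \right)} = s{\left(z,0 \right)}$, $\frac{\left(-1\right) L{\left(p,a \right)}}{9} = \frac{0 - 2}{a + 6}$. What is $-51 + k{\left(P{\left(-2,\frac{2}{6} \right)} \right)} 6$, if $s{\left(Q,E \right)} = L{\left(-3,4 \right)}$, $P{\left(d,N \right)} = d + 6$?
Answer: $- \frac{219}{5} \approx -43.8$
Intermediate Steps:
$L{\left(p,a \right)} = \frac{18}{6 + a}$ ($L{\left(p,a \right)} = - 9 \frac{0 - 2}{a + 6} = - 9 \left(- \frac{2}{6 + a}\right) = \frac{18}{6 + a}$)
$P{\left(d,N \right)} = 6 + d$
$s{\left(Q,E \right)} = \frac{9}{5}$ ($s{\left(Q,E \right)} = \frac{18}{6 + 4} = \frac{18}{10} = 18 \cdot \frac{1}{10} = \frac{9}{5}$)
$k{\left(z \right)} = \frac{6}{5}$ ($k{\left(z \right)} = 3 - \frac{9}{5} = \frac{6}{5}$)
$-51 + k{\left(P{\left(-2,\frac{2}{6} \right)} \right)} 6 = -51 + \frac{6}{5} \cdot 6 = -51 + \frac{36}{5} = - \frac{219}{5}$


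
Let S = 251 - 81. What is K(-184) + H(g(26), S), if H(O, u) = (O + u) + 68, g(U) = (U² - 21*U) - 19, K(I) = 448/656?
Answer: 14337/41 ≈ 349.68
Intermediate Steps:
K(I) = 28/41 (K(I) = 448*(1/656) = 28/41)
S = 170
g(U) = -19 + U² - 21*U
H(O, u) = 68 + O + u
K(-184) + H(g(26), S) = 28/41 + (68 + (-19 + 26² - 21*26) + 170) = 28/41 + (68 + (-19 + 676 - 546) + 170) = 28/41 + (68 + 111 + 170) = 28/41 + 349 = 14337/41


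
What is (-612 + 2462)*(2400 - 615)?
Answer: 3302250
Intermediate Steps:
(-612 + 2462)*(2400 - 615) = 1850*1785 = 3302250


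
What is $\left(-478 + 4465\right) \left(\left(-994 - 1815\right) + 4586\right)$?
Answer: $7084899$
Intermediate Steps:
$\left(-478 + 4465\right) \left(\left(-994 - 1815\right) + 4586\right) = 3987 \left(\left(-994 - 1815\right) + 4586\right) = 3987 \left(-2809 + 4586\right) = 3987 \cdot 1777 = 7084899$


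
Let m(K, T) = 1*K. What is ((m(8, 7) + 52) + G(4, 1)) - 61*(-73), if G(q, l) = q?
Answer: 4517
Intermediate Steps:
m(K, T) = K
((m(8, 7) + 52) + G(4, 1)) - 61*(-73) = ((8 + 52) + 4) - 61*(-73) = (60 + 4) + 4453 = 64 + 4453 = 4517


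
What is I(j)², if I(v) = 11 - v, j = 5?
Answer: 36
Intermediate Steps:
I(j)² = (11 - 1*5)² = (11 - 5)² = 6² = 36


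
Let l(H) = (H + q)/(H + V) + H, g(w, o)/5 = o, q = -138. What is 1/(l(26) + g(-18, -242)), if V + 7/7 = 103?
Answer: -8/9479 ≈ -0.00084397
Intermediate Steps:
V = 102 (V = -1 + 103 = 102)
g(w, o) = 5*o
l(H) = H + (-138 + H)/(102 + H) (l(H) = (H - 138)/(H + 102) + H = (-138 + H)/(102 + H) + H = H + (-138 + H)/(102 + H))
1/(l(26) + g(-18, -242)) = 1/((-138 + 26² + 103*26)/(102 + 26) + 5*(-242)) = 1/((-138 + 676 + 2678)/128 - 1210) = 1/((1/128)*3216 - 1210) = 1/(201/8 - 1210) = 1/(-9479/8) = -8/9479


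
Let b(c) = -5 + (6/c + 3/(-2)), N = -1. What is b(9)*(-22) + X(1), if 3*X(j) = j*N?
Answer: 128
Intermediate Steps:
b(c) = -13/2 + 6/c (b(c) = -5 + (6/c + 3*(-½)) = -5 + (6/c - 3/2) = -5 + (-3/2 + 6/c) = -13/2 + 6/c)
X(j) = -j/3 (X(j) = (j*(-1))/3 = (-j)/3 = -j/3)
b(9)*(-22) + X(1) = (-13/2 + 6/9)*(-22) - ⅓*1 = (-13/2 + 6*(⅑))*(-22) - ⅓ = (-13/2 + ⅔)*(-22) - ⅓ = -35/6*(-22) - ⅓ = 385/3 - ⅓ = 128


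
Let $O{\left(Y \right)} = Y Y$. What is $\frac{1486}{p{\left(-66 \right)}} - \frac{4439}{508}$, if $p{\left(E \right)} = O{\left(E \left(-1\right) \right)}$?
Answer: $- \frac{4645349}{553212} \approx -8.397$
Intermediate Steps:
$O{\left(Y \right)} = Y^{2}$
$p{\left(E \right)} = E^{2}$ ($p{\left(E \right)} = \left(E \left(-1\right)\right)^{2} = \left(- E\right)^{2} = E^{2}$)
$\frac{1486}{p{\left(-66 \right)}} - \frac{4439}{508} = \frac{1486}{\left(-66\right)^{2}} - \frac{4439}{508} = \frac{1486}{4356} - \frac{4439}{508} = 1486 \cdot \frac{1}{4356} - \frac{4439}{508} = \frac{743}{2178} - \frac{4439}{508} = - \frac{4645349}{553212}$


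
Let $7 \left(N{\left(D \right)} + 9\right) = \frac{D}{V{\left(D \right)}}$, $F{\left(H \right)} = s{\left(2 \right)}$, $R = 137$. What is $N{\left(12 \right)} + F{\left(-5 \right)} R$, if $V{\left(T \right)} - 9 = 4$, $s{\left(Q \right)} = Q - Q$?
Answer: $- \frac{807}{91} \approx -8.8681$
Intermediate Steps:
$s{\left(Q \right)} = 0$
$V{\left(T \right)} = 13$ ($V{\left(T \right)} = 9 + 4 = 13$)
$F{\left(H \right)} = 0$
$N{\left(D \right)} = -9 + \frac{D}{91}$ ($N{\left(D \right)} = -9 + \frac{\frac{1}{13} D}{7} = -9 + \frac{D}{91}$)
$N{\left(12 \right)} + F{\left(-5 \right)} R = \left(-9 + \frac{1}{91} \cdot 12\right) + 0 \cdot 137 = \left(-9 + \frac{12}{91}\right) + 0 = - \frac{807}{91} + 0 = - \frac{807}{91}$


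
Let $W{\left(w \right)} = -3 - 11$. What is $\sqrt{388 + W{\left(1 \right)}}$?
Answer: $\sqrt{374} \approx 19.339$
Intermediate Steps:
$W{\left(w \right)} = -14$ ($W{\left(w \right)} = -3 - 11 = -14$)
$\sqrt{388 + W{\left(1 \right)}} = \sqrt{388 - 14} = \sqrt{374}$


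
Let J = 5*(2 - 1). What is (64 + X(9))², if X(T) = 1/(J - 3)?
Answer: 16641/4 ≈ 4160.3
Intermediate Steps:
J = 5 (J = 5*1 = 5)
X(T) = ½ (X(T) = 1/(5 - 3) = 1/2 = ½)
(64 + X(9))² = (64 + ½)² = (129/2)² = 16641/4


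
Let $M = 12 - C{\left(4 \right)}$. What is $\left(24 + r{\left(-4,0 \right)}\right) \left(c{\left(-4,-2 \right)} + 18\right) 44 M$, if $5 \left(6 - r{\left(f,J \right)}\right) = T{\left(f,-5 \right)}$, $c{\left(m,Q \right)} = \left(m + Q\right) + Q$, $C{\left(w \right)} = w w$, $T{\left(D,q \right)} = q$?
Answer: $-54560$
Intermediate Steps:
$C{\left(w \right)} = w^{2}$
$c{\left(m,Q \right)} = m + 2 Q$ ($c{\left(m,Q \right)} = \left(Q + m\right) + Q = m + 2 Q$)
$r{\left(f,J \right)} = 7$ ($r{\left(f,J \right)} = 6 - -1 = 6 + 1 = 7$)
$M = -4$ ($M = 12 - 4^{2} = 12 - 16 = -4$)
$\left(24 + r{\left(-4,0 \right)}\right) \left(c{\left(-4,-2 \right)} + 18\right) 44 M = \left(24 + 7\right) \left(\left(-4 + 2 \left(-2\right)\right) + 18\right) 44 \left(-4\right) = 31 \left(\left(-4 - 4\right) + 18\right) 44 \left(-4\right) = 31 \left(-8 + 18\right) 44 \left(-4\right) = 31 \cdot 10 \cdot 44 \left(-4\right) = 310 \cdot 44 \left(-4\right) = 13640 \left(-4\right) = -54560$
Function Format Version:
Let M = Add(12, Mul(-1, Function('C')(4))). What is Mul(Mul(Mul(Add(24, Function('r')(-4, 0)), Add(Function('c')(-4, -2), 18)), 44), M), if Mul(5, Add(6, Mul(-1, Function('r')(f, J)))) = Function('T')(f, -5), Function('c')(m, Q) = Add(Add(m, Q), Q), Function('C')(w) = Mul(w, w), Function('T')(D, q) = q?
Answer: -54560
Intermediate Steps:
Function('C')(w) = Pow(w, 2)
Function('c')(m, Q) = Add(m, Mul(2, Q)) (Function('c')(m, Q) = Add(Add(Q, m), Q) = Add(m, Mul(2, Q)))
Function('r')(f, J) = 7 (Function('r')(f, J) = Add(6, Mul(Rational(-1, 5), -5)) = Add(6, 1) = 7)
M = -4 (M = Add(12, Mul(-1, Pow(4, 2))) = Add(12, Mul(-1, 16)) = Add(12, -16) = -4)
Mul(Mul(Mul(Add(24, Function('r')(-4, 0)), Add(Function('c')(-4, -2), 18)), 44), M) = Mul(Mul(Mul(Add(24, 7), Add(Add(-4, Mul(2, -2)), 18)), 44), -4) = Mul(Mul(Mul(31, Add(Add(-4, -4), 18)), 44), -4) = Mul(Mul(Mul(31, Add(-8, 18)), 44), -4) = Mul(Mul(Mul(31, 10), 44), -4) = Mul(Mul(310, 44), -4) = Mul(13640, -4) = -54560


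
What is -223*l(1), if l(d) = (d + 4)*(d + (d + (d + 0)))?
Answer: -3345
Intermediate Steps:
l(d) = 3*d*(4 + d) (l(d) = (4 + d)*(d + (d + d)) = (4 + d)*(d + 2*d) = (4 + d)*(3*d) = 3*d*(4 + d))
-223*l(1) = -669*(4 + 1) = -669*5 = -223*15 = -3345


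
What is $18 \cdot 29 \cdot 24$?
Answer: $12528$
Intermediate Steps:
$18 \cdot 29 \cdot 24 = 522 \cdot 24 = 12528$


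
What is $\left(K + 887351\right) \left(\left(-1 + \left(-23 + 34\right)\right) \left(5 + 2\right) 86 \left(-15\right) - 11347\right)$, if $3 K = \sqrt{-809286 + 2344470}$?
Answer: $-90196567097 - 406588 \sqrt{10661} \approx -9.0239 \cdot 10^{10}$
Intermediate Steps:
$K = 4 \sqrt{10661}$ ($K = \frac{\sqrt{-809286 + 2344470}}{3} = \frac{\sqrt{1535184}}{3} = \frac{12 \sqrt{10661}}{3} = 4 \sqrt{10661} \approx 413.01$)
$\left(K + 887351\right) \left(\left(-1 + \left(-23 + 34\right)\right) \left(5 + 2\right) 86 \left(-15\right) - 11347\right) = \left(4 \sqrt{10661} + 887351\right) \left(\left(-1 + \left(-23 + 34\right)\right) \left(5 + 2\right) 86 \left(-15\right) - 11347\right) = \left(887351 + 4 \sqrt{10661}\right) \left(\left(-1 + 11\right) 7 \cdot 86 \left(-15\right) - 11347\right) = \left(887351 + 4 \sqrt{10661}\right) \left(10 \cdot 7 \cdot 86 \left(-15\right) - 11347\right) = \left(887351 + 4 \sqrt{10661}\right) \left(70 \cdot 86 \left(-15\right) - 11347\right) = \left(887351 + 4 \sqrt{10661}\right) \left(6020 \left(-15\right) - 11347\right) = \left(887351 + 4 \sqrt{10661}\right) \left(-90300 - 11347\right) = \left(887351 + 4 \sqrt{10661}\right) \left(-101647\right) = -90196567097 - 406588 \sqrt{10661}$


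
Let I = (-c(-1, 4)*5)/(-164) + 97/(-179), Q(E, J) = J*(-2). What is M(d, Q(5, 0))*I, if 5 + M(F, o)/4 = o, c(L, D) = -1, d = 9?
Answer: 84015/7339 ≈ 11.448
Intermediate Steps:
Q(E, J) = -2*J
M(F, o) = -20 + 4*o
I = -16803/29356 (I = (-1*(-1)*5)/(-164) + 97/(-179) = (1*5)*(-1/164) + 97*(-1/179) = 5*(-1/164) - 97/179 = -5/164 - 97/179 = -16803/29356 ≈ -0.57239)
M(d, Q(5, 0))*I = (-20 + 4*(-2*0))*(-16803/29356) = (-20 + 4*0)*(-16803/29356) = (-20 + 0)*(-16803/29356) = -20*(-16803/29356) = 84015/7339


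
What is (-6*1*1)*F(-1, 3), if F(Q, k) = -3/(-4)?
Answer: -9/2 ≈ -4.5000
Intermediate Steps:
F(Q, k) = 3/4 (F(Q, k) = -3*(-1/4) = 3/4)
(-6*1*1)*F(-1, 3) = (-6*1*1)*(3/4) = -6*1*(3/4) = -6*3/4 = -9/2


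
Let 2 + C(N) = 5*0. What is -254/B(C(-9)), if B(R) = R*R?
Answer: -127/2 ≈ -63.500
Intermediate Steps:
C(N) = -2 (C(N) = -2 + 5*0 = -2 + 0 = -2)
B(R) = R²
-254/B(C(-9)) = -254/((-2)²) = -254/4 = -254*¼ = -127/2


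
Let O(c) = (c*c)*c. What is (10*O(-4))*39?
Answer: -24960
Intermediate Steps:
O(c) = c³ (O(c) = c²*c = c³)
(10*O(-4))*39 = (10*(-4)³)*39 = (10*(-64))*39 = -640*39 = -24960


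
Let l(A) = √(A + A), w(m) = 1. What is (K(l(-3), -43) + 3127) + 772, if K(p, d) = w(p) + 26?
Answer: 3926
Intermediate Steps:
l(A) = √2*√A (l(A) = √(2*A) = √2*√A)
K(p, d) = 27 (K(p, d) = 1 + 26 = 27)
(K(l(-3), -43) + 3127) + 772 = (27 + 3127) + 772 = 3154 + 772 = 3926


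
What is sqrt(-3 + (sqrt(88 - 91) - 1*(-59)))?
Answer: sqrt(56 + I*sqrt(3)) ≈ 7.4842 + 0.1157*I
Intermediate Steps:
sqrt(-3 + (sqrt(88 - 91) - 1*(-59))) = sqrt(-3 + (sqrt(-3) + 59)) = sqrt(-3 + (I*sqrt(3) + 59)) = sqrt(-3 + (59 + I*sqrt(3))) = sqrt(56 + I*sqrt(3))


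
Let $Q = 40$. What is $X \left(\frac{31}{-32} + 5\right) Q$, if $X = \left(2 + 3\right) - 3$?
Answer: $\frac{645}{2} \approx 322.5$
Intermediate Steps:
$X = 2$ ($X = 5 - 3 = 2$)
$X \left(\frac{31}{-32} + 5\right) Q = 2 \left(\frac{31}{-32} + 5\right) 40 = 2 \left(31 \left(- \frac{1}{32}\right) + 5\right) 40 = 2 \left(- \frac{31}{32} + 5\right) 40 = 2 \cdot \frac{129}{32} \cdot 40 = 2 \cdot \frac{645}{4} = \frac{645}{2}$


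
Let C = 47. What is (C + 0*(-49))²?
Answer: 2209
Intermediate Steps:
(C + 0*(-49))² = (47 + 0*(-49))² = (47 + 0)² = 47² = 2209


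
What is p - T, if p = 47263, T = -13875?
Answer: 61138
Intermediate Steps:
p - T = 47263 - 1*(-13875) = 47263 + 13875 = 61138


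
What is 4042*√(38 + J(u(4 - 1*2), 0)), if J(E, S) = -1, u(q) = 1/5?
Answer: 4042*√37 ≈ 24587.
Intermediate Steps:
u(q) = ⅕
4042*√(38 + J(u(4 - 1*2), 0)) = 4042*√(38 - 1) = 4042*√37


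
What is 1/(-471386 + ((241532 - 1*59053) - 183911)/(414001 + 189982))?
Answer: -603983/284709131870 ≈ -2.1214e-6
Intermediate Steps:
1/(-471386 + ((241532 - 1*59053) - 183911)/(414001 + 189982)) = 1/(-471386 + ((241532 - 59053) - 183911)/603983) = 1/(-471386 + (182479 - 183911)*(1/603983)) = 1/(-471386 - 1432*1/603983) = 1/(-471386 - 1432/603983) = 1/(-284709131870/603983) = -603983/284709131870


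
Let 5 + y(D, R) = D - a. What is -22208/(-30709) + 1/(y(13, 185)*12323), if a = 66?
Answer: 15872781963/21948766406 ≈ 0.72317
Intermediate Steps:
y(D, R) = -71 + D (y(D, R) = -5 + (D - 1*66) = -5 + (D - 66) = -5 + (-66 + D) = -71 + D)
-22208/(-30709) + 1/(y(13, 185)*12323) = -22208/(-30709) + 1/((-71 + 13)*12323) = -22208*(-1/30709) + (1/12323)/(-58) = 22208/30709 - 1/58*1/12323 = 22208/30709 - 1/714734 = 15872781963/21948766406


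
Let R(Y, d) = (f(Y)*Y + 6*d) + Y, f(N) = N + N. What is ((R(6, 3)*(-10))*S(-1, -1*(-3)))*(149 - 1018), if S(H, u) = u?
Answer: 2502720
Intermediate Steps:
f(N) = 2*N
R(Y, d) = Y + 2*Y**2 + 6*d (R(Y, d) = ((2*Y)*Y + 6*d) + Y = (2*Y**2 + 6*d) + Y = Y + 2*Y**2 + 6*d)
((R(6, 3)*(-10))*S(-1, -1*(-3)))*(149 - 1018) = (((6 + 2*6**2 + 6*3)*(-10))*(-1*(-3)))*(149 - 1018) = (((6 + 2*36 + 18)*(-10))*3)*(-869) = (((6 + 72 + 18)*(-10))*3)*(-869) = ((96*(-10))*3)*(-869) = -960*3*(-869) = -2880*(-869) = 2502720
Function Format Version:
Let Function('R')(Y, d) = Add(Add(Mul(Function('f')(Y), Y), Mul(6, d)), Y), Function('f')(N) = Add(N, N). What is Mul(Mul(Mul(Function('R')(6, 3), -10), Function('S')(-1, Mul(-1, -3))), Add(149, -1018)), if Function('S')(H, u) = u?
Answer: 2502720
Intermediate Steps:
Function('f')(N) = Mul(2, N)
Function('R')(Y, d) = Add(Y, Mul(2, Pow(Y, 2)), Mul(6, d)) (Function('R')(Y, d) = Add(Add(Mul(Mul(2, Y), Y), Mul(6, d)), Y) = Add(Add(Mul(2, Pow(Y, 2)), Mul(6, d)), Y) = Add(Y, Mul(2, Pow(Y, 2)), Mul(6, d)))
Mul(Mul(Mul(Function('R')(6, 3), -10), Function('S')(-1, Mul(-1, -3))), Add(149, -1018)) = Mul(Mul(Mul(Add(6, Mul(2, Pow(6, 2)), Mul(6, 3)), -10), Mul(-1, -3)), Add(149, -1018)) = Mul(Mul(Mul(Add(6, Mul(2, 36), 18), -10), 3), -869) = Mul(Mul(Mul(Add(6, 72, 18), -10), 3), -869) = Mul(Mul(Mul(96, -10), 3), -869) = Mul(Mul(-960, 3), -869) = Mul(-2880, -869) = 2502720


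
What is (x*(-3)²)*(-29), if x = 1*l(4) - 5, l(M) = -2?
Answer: 1827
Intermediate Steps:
x = -7 (x = 1*(-2) - 5 = -2 - 5 = -7)
(x*(-3)²)*(-29) = -7*(-3)²*(-29) = -7*9*(-29) = -63*(-29) = 1827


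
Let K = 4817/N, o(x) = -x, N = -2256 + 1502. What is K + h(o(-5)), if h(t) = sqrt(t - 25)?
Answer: -4817/754 + 2*I*sqrt(5) ≈ -6.3886 + 4.4721*I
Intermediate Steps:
N = -754
h(t) = sqrt(-25 + t)
K = -4817/754 (K = 4817/(-754) = 4817*(-1/754) = -4817/754 ≈ -6.3886)
K + h(o(-5)) = -4817/754 + sqrt(-25 - 1*(-5)) = -4817/754 + sqrt(-25 + 5) = -4817/754 + sqrt(-20) = -4817/754 + 2*I*sqrt(5)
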